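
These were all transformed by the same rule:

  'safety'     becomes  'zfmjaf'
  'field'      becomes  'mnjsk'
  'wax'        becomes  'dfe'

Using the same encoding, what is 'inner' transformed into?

The shift depends on letter class: consonant s→z is +7, but vowel a→f is +5. The rule splits by letter class: vowels +5, consonants +7.
For inner: i(vowel)+5=n, n(cons)+7=u, n(cons)+7=u, e(vowel)+5=j, r(cons)+7=y.

nuujy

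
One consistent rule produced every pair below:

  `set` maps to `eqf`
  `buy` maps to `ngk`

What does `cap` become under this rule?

omb

This is a Caesar cipher with shift 12.
On cap: c+12=o, a+12=m, p+12=b.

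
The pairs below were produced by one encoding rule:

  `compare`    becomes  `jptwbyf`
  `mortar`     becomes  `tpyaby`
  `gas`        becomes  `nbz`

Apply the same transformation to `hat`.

The shift depends on letter class: consonant c→j is +7, but vowel o→p is +1. Vowels shift forward by 1 and consonants shift forward by 7.
On hat: h(cons)+7=o, a(vowel)+1=b, t(cons)+7=a.

oba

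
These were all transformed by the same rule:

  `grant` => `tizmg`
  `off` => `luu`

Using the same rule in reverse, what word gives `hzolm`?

salon

Each letter is replaced by its mirror in the alphabet: a↔z, b↔y, c↔x, and so on (the Atbash cipher).
Decoding hzolm: h↔s, z↔a, o↔l, l↔o, m↔n.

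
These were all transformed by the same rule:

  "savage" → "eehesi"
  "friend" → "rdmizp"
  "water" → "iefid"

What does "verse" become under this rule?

hidei

Two shifts are in play — +4 for a/e/i/o/u, +12 for every other letter.
For verse: v(cons)+12=h, e(vowel)+4=i, r(cons)+12=d, s(cons)+12=e, e(vowel)+4=i.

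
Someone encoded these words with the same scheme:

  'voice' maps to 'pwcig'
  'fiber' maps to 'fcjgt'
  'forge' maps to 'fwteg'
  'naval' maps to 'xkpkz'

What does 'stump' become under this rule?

v(21)→p(15) and o(14)→w(22) fit y≡25x+10 (mod 26); the inverse of 25 mod 26 is 25. This is an affine cipher: with a=0,…,z=25, each position x becomes (25x+10) mod 26.
For stump: s(18)→25·18+10≡18=s; t(19)→25·19+10≡17=r; u(20)→25·20+10≡16=q; m(12)→25·12+10≡24=y; p(15)→25·15+10≡21=v (all mod 26).

srqyv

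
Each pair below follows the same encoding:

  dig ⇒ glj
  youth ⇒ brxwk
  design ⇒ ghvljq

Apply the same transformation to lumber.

oxpehu

Compare letters: d→g is +3, i→l is +3, g→j is +3 — a constant shift. It's a constant shift of +3 (ROT3).
On lumber: l+3=o, u+3=x, m+3=p, b+3=e, e+3=h, r+3=u.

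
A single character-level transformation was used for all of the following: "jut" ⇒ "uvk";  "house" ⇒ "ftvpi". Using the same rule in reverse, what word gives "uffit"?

The output letters match the input read backwards, each shifted +1: jut reversed is tuj. Read the word backwards and shift each letter +1.
Reversing it on uffit: shift back: u−1=t, f−1=e, f−1=e, i−1=h, t−1=s → teehs; then reverse → sheet.

sheet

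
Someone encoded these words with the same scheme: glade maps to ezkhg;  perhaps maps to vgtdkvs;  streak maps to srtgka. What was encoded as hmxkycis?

dynamics

g(6)→e(4) and l(11)→z(25) fit y≡25x+10 (mod 26); the inverse of 25 mod 26 is 25. Treating letters as 0–25, the rule is x ↦ 25x + 10 (mod 26).
Decoding hmxkycis: h(7)→25·(7−10)≡3=d; m(12)→25·(12−10)≡24=y; x(23)→25·(23−10)≡13=n; k(10)→25·(10−10)≡0=a; y(24)→25·(24−10)≡12=m; c(2)→25·(2−10)≡8=i; i(8)→25·(8−10)≡2=c; s(18)→25·(18−10)≡18=s (all mod 26).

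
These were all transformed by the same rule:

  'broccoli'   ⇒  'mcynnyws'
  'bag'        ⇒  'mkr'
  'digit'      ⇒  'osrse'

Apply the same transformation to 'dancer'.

The shift depends on letter class: consonant b→m is +11, but vowel o→y is +10. Two shifts are in play — +10 for a/e/i/o/u, +11 for every other letter.
For dancer: d(cons)+11=o, a(vowel)+10=k, n(cons)+11=y, c(cons)+11=n, e(vowel)+10=o, r(cons)+11=c.

okynoc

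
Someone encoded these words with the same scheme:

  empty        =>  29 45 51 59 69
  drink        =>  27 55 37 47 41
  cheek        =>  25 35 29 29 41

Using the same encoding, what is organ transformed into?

49 55 33 21 47

e(#5)→29 and m(#13)→45: differences scale by 2, so n = 2·pos + 19. The formula is n = 2×(alphabet index, a=1) + 19.
Applying it to organ: o=15→49, r=18→55, g=7→33, a=1→21, n=14→47.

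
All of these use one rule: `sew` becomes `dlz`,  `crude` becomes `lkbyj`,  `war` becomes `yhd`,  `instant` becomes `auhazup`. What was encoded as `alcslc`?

The output letters match the input read backwards, each shifted +7: sew reversed is wes. Read the word backwards and shift each letter +7.
Undoing it on alcslc: shift back: a−7=t, l−7=e, c−7=v, s−7=l, l−7=e, c−7=v → tevlev; then reverse → velvet.

velvet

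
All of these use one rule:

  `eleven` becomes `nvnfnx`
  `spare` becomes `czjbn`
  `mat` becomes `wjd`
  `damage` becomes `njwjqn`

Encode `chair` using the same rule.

mrjrb

The shift depends on letter class: consonant l→v is +10, but vowel e→n is +9. The rule splits by letter class: vowels +9, consonants +10.
On chair: c(cons)+10=m, h(cons)+10=r, a(vowel)+9=j, i(vowel)+9=r, r(cons)+10=b.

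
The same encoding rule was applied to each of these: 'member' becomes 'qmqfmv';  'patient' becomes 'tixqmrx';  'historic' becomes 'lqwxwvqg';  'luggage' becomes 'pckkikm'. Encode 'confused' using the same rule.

gwrjcwmh

The shift depends on letter class: consonant m→q is +4, but vowel e→m is +8. The rule splits by letter class: vowels +8, consonants +4.
Applying it to confused: c(cons)+4=g, o(vowel)+8=w, n(cons)+4=r, f(cons)+4=j, u(vowel)+8=c, s(cons)+4=w, e(vowel)+8=m, d(cons)+4=h.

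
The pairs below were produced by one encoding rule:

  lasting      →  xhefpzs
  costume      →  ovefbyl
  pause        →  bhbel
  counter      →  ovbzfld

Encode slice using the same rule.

The shift depends on letter class: consonant l→x is +12, but vowel a→h is +7. Two shifts are in play — +7 for a/e/i/o/u, +12 for every other letter.
For slice: s(cons)+12=e, l(cons)+12=x, i(vowel)+7=p, c(cons)+12=o, e(vowel)+7=l.

expol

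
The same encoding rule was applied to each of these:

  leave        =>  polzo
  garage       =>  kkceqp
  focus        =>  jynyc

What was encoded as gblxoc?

Shifts by position in leave: pos 0: l→p (+4), pos 1: e→o (+10), pos 2: a→l (+11), pos 3: v→z (+4), pos 4: e→o (+10) — repeating every 3. It's a Vigenère-style cipher with numeric key [4,10,11]: position i shifts by key[i mod 3].
Reversing it on gblxoc: g−4=c, b−10=r, l−11=a, x−4=t, o−10=e, c−11=r.

crater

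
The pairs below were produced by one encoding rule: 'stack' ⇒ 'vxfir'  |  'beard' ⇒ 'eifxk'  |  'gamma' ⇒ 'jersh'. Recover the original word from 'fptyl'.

In stack: s→v is +3, t→x is +4, a→f is +5, c→i is +6 — the shift increases by 1 each position. Each letter shifts forward by (position + 3), i.e. 3, 4, 5, … — the shift grows by one for each successive letter.
Reversing it on fptyl: f−3=c, p−4=l, t−5=o, y−6=s, l−7=e.

close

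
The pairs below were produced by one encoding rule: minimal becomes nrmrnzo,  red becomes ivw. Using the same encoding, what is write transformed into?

dirgv

Each pair mirrors across the alphabet (m↔n, i↔r, n↔m): positions sum to 25. Letters are reflected about the middle of the alphabet (position → 25−position): Atbash.
Applying it to write: w↔d, r↔i, i↔r, t↔g, e↔v.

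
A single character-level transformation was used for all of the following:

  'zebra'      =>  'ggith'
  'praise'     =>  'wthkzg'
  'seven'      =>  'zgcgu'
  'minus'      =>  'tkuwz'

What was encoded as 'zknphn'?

signal

The shifts repeat in a cycle of length 2: positions 0,1,… shift by +7, +2, then the pattern repeats.
Reversing it on zknphn: z−7=s, k−2=i, n−7=g, p−2=n, h−7=a, n−2=l.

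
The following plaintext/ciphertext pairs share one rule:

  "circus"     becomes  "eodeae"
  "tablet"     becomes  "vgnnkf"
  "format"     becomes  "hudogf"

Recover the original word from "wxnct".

urban

Shifts by position in circus: pos 0: c→e (+2), pos 1: i→o (+6), pos 2: r→d (+12), pos 3: c→e (+2), pos 4: u→a (+6), pos 5: s→e (+12) — repeating every 3. It's a Vigenère-style cipher with numeric key [2,6,12]: position i shifts by key[i mod 3].
Undoing it on wxnct: w−2=u, x−6=r, n−12=b, c−2=a, t−6=n.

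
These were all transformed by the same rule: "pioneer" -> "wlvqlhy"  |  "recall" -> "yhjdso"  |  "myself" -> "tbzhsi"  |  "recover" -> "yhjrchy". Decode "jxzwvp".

It's a Vigenère-style cipher with numeric key [7,3]: position i shifts by key[i mod 2].
Decoding jxzwvp: j−7=c, x−3=u, z−7=s, w−3=t, v−7=o, p−3=m.

custom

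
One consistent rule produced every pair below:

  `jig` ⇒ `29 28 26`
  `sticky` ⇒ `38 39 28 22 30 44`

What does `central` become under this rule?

j is letter #10 and maps to 29: an offset of 19. The number is (letter's place in the alphabet, a=1) + 19.
On central: c=3→22, e=5→24, n=14→33, t=20→39, r=18→37, a=1→20, l=12→31.

22 24 33 39 37 20 31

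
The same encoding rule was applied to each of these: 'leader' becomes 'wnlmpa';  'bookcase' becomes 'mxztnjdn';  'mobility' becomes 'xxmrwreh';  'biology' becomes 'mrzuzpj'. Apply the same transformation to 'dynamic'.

The shifts repeat in a cycle of length 2: positions 0,1,… shift by +11, +9, then the pattern repeats.
Applying it to dynamic: d+11=o, y+9=h, n+11=y, a+9=j, m+11=x, i+9=r, c+11=n.

ohyjxrn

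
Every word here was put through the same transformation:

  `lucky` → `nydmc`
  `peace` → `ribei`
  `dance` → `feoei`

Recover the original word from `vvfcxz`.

Shifts by position in lucky: pos 0: l→n (+2), pos 1: u→y (+4), pos 2: c→d (+1), pos 3: k→m (+2), pos 4: y→c (+4) — repeating every 3. It's a Vigenère-style cipher with numeric key [2,4,1]: position i shifts by key[i mod 3].
Undoing it on vvfcxz: v−2=t, v−4=r, f−1=e, c−2=a, x−4=t, z−1=y.

treaty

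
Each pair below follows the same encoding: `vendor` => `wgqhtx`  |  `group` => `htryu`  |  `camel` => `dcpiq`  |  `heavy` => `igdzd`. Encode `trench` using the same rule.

The shift increases by 1 at each position, starting from +1: 1, 2, 3, ….
On trench: t+1=u, r+2=t, e+3=h, n+4=r, c+5=h, h+6=n.

uthrhn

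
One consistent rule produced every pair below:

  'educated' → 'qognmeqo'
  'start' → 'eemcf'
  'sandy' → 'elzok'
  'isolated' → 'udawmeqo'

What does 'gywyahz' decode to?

Shifts by position in educated: pos 0: e→q (+12), pos 1: d→o (+11), pos 2: u→g (+12), pos 3: c→n (+11) — repeating every 2. The shifts repeat in a cycle of length 2: positions 0,1,… shift by +12, +11, then the pattern repeats.
Undoing it on gywyahz: g−12=u, y−11=n, w−12=k, y−11=n, a−12=o, h−11=w, z−12=n.

unknown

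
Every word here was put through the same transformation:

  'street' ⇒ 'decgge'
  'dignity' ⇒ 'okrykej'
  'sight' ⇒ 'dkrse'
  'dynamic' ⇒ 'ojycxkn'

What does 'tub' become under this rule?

The shift depends on letter class: consonant s→d is +11, but vowel e→g is +2. Two shifts are in play — +2 for a/e/i/o/u, +11 for every other letter.
For tub: t(cons)+11=e, u(vowel)+2=w, b(cons)+11=m.

ewm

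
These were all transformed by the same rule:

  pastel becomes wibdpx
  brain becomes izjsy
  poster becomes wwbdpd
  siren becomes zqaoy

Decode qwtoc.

In pastel: p→w is +7, a→i is +8, s→b is +9, t→d is +10 — the shift increases by 1 each position. The shift increases by 1 at each position, starting from +7: 7, 8, 9, ….
Reversing it on qwtoc: q−7=j, w−8=o, t−9=k, o−10=e, c−11=r.

joker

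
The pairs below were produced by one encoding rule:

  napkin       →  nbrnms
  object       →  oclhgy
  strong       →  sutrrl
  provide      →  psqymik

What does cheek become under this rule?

The shift increases by 1 at each position, starting from +0: 0, 1, 2, ….
For cheek: c+0=c, h+1=i, e+2=g, e+3=h, k+4=o.

cigho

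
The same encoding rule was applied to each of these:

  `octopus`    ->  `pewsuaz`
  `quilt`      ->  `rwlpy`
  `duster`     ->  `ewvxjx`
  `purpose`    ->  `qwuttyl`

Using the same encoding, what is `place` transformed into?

Letter i (0-indexed) is shifted by i+1, so successive shifts are 1, 2, 3, ….
On place: p+1=q, l+2=n, a+3=d, c+4=g, e+5=j.

qndgj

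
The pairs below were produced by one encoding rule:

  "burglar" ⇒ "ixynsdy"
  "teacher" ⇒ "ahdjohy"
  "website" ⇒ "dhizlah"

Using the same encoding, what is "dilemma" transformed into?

klshttd

The shift depends on letter class: consonant b→i is +7, but vowel u→x is +3. Vowels shift forward by 3 and consonants shift forward by 7.
On dilemma: d(cons)+7=k, i(vowel)+3=l, l(cons)+7=s, e(vowel)+3=h, m(cons)+7=t, m(cons)+7=t, a(vowel)+3=d.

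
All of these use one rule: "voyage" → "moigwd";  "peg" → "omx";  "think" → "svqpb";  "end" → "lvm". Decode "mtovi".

angle

The output letters match the input read backwards, each shifted +8: voyage reversed is egayov. Read the word backwards and shift each letter +8.
Undoing it on mtovi: shift back: m−8=e, t−8=l, o−8=g, v−8=n, i−8=a → elgna; then reverse → angle.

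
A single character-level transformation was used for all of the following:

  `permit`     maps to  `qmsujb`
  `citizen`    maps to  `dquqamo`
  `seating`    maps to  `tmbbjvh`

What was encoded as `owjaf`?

noise

Shifts by position in permit: pos 0: p→q (+1), pos 1: e→m (+8), pos 2: r→s (+1), pos 3: m→u (+8) — repeating every 2. A repeating key of period 2 is used — shifts +1, +8 over and over.
Undoing it on owjaf: o−1=n, w−8=o, j−1=i, a−8=s, f−1=e.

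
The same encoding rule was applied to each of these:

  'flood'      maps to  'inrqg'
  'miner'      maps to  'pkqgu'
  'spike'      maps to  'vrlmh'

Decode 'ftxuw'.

Shifts by position in flood: pos 0: f→i (+3), pos 1: l→n (+2), pos 2: o→r (+3), pos 3: o→q (+2) — repeating every 2. The shifts repeat in a cycle of length 2: positions 0,1,… shift by +3, +2, then the pattern repeats.
Decoding ftxuw: f−3=c, t−2=r, x−3=u, u−2=s, w−3=t.

crust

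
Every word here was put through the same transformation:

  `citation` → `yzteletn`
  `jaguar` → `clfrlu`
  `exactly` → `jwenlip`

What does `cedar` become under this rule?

clopn

The output letters match the input read backwards, each shifted +11: citation reversed is noitatic. Read the word backwards and shift each letter +11.
On cedar: reverse → radec; then shift: r+11=c, a+11=l, d+11=o, e+11=p, c+11=n.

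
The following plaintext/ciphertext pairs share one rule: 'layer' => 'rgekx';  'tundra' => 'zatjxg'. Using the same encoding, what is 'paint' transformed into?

vgotz

Compare letters: l→r is +6, a→g is +6, y→e is +6 — a constant shift. This is a Caesar cipher with shift 6.
Applying it to paint: p+6=v, a+6=g, i+6=o, n+6=t, t+6=z.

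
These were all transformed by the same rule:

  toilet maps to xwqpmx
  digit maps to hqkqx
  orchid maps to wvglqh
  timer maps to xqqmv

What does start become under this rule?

wxivx

The shift depends on letter class: consonant t→x is +4, but vowel o→w is +8. Vowels shift forward by 8 and consonants shift forward by 4.
For start: s(cons)+4=w, t(cons)+4=x, a(vowel)+8=i, r(cons)+4=v, t(cons)+4=x.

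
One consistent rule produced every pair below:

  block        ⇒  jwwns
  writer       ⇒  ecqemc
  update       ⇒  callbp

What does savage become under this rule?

aldlop

Shifts by position in block: pos 0: b→j (+8), pos 1: l→w (+11), pos 2: o→w (+8), pos 3: c→n (+11) — repeating every 2. It's a Vigenère-style cipher with numeric key [8,11]: position i shifts by key[i mod 2].
On savage: s+8=a, a+11=l, v+8=d, a+11=l, g+8=o, e+11=p.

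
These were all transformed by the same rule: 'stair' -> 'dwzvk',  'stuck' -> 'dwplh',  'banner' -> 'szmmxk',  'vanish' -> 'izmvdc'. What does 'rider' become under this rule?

s(18)→d(3) and t(19)→w(22) fit y≡19x+25 (mod 26); the inverse of 19 mod 26 is 11. Each letter's alphabet position (a=0..z=25) is mapped through 19·x+25 mod 26 — an affine cipher.
Applying it to rider: r(17)→19·17+25≡10=k; i(8)→19·8+25≡21=v; d(3)→19·3+25≡4=e; e(4)→19·4+25≡23=x; r(17)→19·17+25≡10=k (all mod 26).

kvexk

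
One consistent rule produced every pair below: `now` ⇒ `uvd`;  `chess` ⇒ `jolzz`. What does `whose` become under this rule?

Compare letters: n→u is +7, o→v is +7, w→d is +7 — a constant shift. It's a constant shift of +7 (ROT7).
For whose: w+7=d, h+7=o, o+7=v, s+7=z, e+7=l.

dovzl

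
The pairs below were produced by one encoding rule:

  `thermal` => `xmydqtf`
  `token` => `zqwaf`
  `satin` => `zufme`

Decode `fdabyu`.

Read the word backwards and shift each letter +12.
Decoding fdabyu: shift back: f−12=t, d−12=r, a−12=o, b−12=p, y−12=m, u−12=i → tropmi; then reverse → import.

import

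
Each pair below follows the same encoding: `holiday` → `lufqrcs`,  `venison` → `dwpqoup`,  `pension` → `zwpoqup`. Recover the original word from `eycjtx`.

h(7)→l(11) and o(14)→u(20) fit y≡5x+2 (mod 26); the inverse of 5 mod 26 is 21. Treating letters as 0–25, the rule is x ↦ 5x + 2 (mod 26).
Decoding eycjtx: e(4)→21·(4−2)≡16=q; y(24)→21·(24−2)≡20=u; c(2)→21·(2−2)≡0=a; j(9)→21·(9−2)≡17=r; t(19)→21·(19−2)≡19=t; x(23)→21·(23−2)≡25=z (all mod 26).

quartz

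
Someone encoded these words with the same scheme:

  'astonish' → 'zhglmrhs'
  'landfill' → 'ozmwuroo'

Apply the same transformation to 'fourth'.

ulfigs

Letters are reflected about the middle of the alphabet (position → 25−position): Atbash.
Applying it to fourth: f↔u, o↔l, u↔f, r↔i, t↔g, h↔s.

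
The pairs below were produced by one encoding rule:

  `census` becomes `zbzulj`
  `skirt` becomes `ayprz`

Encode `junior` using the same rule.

Read the word backwards and shift each letter +7.
Applying it to junior: reverse → roinuj; then shift: r+7=y, o+7=v, i+7=p, n+7=u, u+7=b, j+7=q.

yvpubq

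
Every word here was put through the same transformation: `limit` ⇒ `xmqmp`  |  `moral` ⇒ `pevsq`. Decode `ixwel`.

Read the word backwards and shift each letter +4.
Decoding ixwel: shift back: i−4=e, x−4=t, w−4=s, e−4=a, l−4=h → etsah; then reverse → haste.

haste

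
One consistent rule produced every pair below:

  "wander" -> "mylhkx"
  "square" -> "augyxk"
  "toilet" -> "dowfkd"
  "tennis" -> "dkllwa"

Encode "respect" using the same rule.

xkarked

w(22)→m(12) and a(0)→y(24) fit y≡3x+24 (mod 26); the inverse of 3 mod 26 is 9. Each letter's alphabet position (a=0..z=25) is mapped through 3·x+24 mod 26 — an affine cipher.
On respect: r(17)→3·17+24≡23=x; e(4)→3·4+24≡10=k; s(18)→3·18+24≡0=a; p(15)→3·15+24≡17=r; e(4)→3·4+24≡10=k; c(2)→3·2+24≡4=e; t(19)→3·19+24≡3=d (all mod 26).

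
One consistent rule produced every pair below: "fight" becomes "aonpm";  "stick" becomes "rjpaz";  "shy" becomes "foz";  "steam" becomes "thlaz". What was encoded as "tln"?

The output letters match the input read backwards, each shifted +7: fight reversed is thgif. Two steps: reverse the string, then apply a Caesar shift of +7.
Undoing it on tln: shift back: t−7=m, l−7=e, n−7=g → meg; then reverse → gem.

gem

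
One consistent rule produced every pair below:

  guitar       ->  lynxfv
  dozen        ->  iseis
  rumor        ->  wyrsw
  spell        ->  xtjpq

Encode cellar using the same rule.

hiqpfv

Shifts by position in guitar: pos 0: g→l (+5), pos 1: u→y (+4), pos 2: i→n (+5), pos 3: t→x (+4) — repeating every 2. It's a Vigenère-style cipher with numeric key [5,4]: position i shifts by key[i mod 2].
On cellar: c+5=h, e+4=i, l+5=q, l+4=p, a+5=f, r+4=v.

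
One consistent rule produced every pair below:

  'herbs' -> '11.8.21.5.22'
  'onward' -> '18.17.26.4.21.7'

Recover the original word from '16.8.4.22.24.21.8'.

measure

h is letter #8 and maps to 11: an offset of 3. Letters become their 1-based position plus 3 (so a→4, b→5, …).
Undoing it on 16.8.4.22.24.21.8: 16→(16−3)÷1=13=m, 8→(8−3)÷1=5=e, 4→(4−3)÷1=1=a, 22→(22−3)÷1=19=s, 24→(24−3)÷1=21=u, 21→(21−3)÷1=18=r, 8→(8−3)÷1=5=e.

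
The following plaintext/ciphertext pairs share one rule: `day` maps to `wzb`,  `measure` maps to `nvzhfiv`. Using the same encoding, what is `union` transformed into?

fmrlm

Each letter is replaced by its mirror in the alphabet: a↔z, b↔y, c↔x, and so on (the Atbash cipher).
On union: u↔f, n↔m, i↔r, o↔l, n↔m.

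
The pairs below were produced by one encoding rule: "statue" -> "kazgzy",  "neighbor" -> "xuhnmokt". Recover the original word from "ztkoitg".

ancient

Read the word backwards and shift each letter +6.
Undoing it on ztkoitg: shift back: z−6=t, t−6=n, k−6=e, o−6=i, i−6=c, t−6=n, g−6=a → tneicna; then reverse → ancient.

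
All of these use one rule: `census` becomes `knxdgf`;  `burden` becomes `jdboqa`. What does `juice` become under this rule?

rdsnq

In census: c→k is +8, e→n is +9, n→x is +10, s→d is +11 — the shift increases by 1 each position. Each letter shifts forward by (position + 8), i.e. 8, 9, 10, … — the shift grows by one for each successive letter.
For juice: j+8=r, u+9=d, i+10=s, c+11=n, e+12=q.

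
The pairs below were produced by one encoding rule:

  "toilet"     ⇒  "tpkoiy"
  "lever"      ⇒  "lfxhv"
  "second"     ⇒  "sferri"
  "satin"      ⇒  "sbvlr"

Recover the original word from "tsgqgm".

trench

In toilet: t→t is +0, o→p is +1, i→k is +2, l→o is +3 — the shift increases by 1 each position. The shift increases by 1 at each position, starting from +0: 0, 1, 2, ….
Decoding tsgqgm: t−0=t, s−1=r, g−2=e, q−3=n, g−4=c, m−5=h.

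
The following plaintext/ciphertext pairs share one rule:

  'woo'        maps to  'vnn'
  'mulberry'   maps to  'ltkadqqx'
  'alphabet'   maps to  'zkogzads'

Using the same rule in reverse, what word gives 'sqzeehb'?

Compare letters: w→v is +25, o→n is +25, o→n is +25 — a constant shift. This is a Caesar cipher with shift 25.
Undoing it on sqzeehb: s−25=t, q−25=r, z−25=a, e−25=f, e−25=f, h−25=i, b−25=c.

traffic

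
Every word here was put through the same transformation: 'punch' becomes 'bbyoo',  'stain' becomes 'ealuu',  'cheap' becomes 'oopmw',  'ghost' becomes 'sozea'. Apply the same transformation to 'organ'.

Shifts by position in punch: pos 0: p→b (+12), pos 1: u→b (+7), pos 2: n→y (+11), pos 3: c→o (+12), pos 4: h→o (+7) — repeating every 3. The shifts repeat in a cycle of length 3: positions 0,1,… shift by +12, +7, +11, then the pattern repeats.
For organ: o+12=a, r+7=y, g+11=r, a+12=m, n+7=u.

ayrmu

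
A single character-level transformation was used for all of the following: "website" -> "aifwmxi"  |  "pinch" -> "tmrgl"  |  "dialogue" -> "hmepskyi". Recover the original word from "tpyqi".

plume

Compare letters: w→a is +4, e→i is +4, b→f is +4 — a constant shift. This is a Caesar cipher with shift 4.
Decoding tpyqi: t−4=p, p−4=l, y−4=u, q−4=m, i−4=e.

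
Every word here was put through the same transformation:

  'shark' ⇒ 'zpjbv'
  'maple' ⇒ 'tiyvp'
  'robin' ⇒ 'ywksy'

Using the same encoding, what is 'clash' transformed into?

jtjcs

The shift increases by 1 at each position, starting from +7: 7, 8, 9, ….
Applying it to clash: c+7=j, l+8=t, a+9=j, s+10=c, h+11=s.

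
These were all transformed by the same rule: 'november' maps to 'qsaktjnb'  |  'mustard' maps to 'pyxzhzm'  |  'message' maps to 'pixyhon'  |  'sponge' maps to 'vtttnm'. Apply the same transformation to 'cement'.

In november: n→q is +3, o→s is +4, v→a is +5, e→k is +6 — the shift increases by 1 each position. The shift increases by 1 at each position, starting from +3: 3, 4, 5, ….
For cement: c+3=f, e+4=i, m+5=r, e+6=k, n+7=u, t+8=b.

firkub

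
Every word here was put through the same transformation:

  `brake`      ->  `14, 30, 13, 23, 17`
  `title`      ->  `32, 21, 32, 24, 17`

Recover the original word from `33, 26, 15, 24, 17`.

b is letter #2 and maps to 14: an offset of 12. Each letter is replaced by its alphabet position (a=1..z=26) + 12.
Decoding 33, 26, 15, 24, 17: 33→(33−12)÷1=21=u, 26→(26−12)÷1=14=n, 15→(15−12)÷1=3=c, 24→(24−12)÷1=12=l, 17→(17−12)÷1=5=e.

uncle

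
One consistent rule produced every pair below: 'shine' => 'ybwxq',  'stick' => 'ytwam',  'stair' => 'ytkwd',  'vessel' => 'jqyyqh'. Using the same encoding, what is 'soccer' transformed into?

s(18)→y(24) and h(7)→b(1) fit y≡21x+10 (mod 26); the inverse of 21 mod 26 is 5. Each letter's alphabet position (a=0..z=25) is mapped through 21·x+10 mod 26 — an affine cipher.
Applying it to soccer: s(18)→21·18+10≡24=y; o(14)→21·14+10≡18=s; c(2)→21·2+10≡0=a; c(2)→21·2+10≡0=a; e(4)→21·4+10≡16=q; r(17)→21·17+10≡3=d (all mod 26).

ysaaqd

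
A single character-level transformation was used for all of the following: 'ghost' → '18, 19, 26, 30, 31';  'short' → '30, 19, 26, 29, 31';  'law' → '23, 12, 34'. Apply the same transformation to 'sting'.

30, 31, 20, 25, 18

Letters become their 1-based position plus 11 (so a→12, b→13, …).
Applying it to sting: s=19→30, t=20→31, i=9→20, n=14→25, g=7→18.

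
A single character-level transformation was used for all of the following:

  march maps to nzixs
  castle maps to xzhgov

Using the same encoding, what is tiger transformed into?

grtvi

Each pair mirrors across the alphabet (m↔n, a↔z, r↔i): positions sum to 25. This is the alphabet-reversal cipher (Atbash): a becomes z, b becomes y, etc.
On tiger: t↔g, i↔r, g↔t, e↔v, r↔i.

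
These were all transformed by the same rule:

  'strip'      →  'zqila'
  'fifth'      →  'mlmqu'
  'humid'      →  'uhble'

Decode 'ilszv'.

s(18)→z(25) and t(19)→q(16) fit y≡17x+5 (mod 26); the inverse of 17 mod 26 is 23. Treating letters as 0–25, the rule is x ↦ 17x + 5 (mod 26).
Undoing it on ilszv: i(8)→23·(8−5)≡17=r; l(11)→23·(11−5)≡8=i; s(18)→23·(18−5)≡13=n; z(25)→23·(25−5)≡18=s; v(21)→23·(21−5)≡4=e (all mod 26).

rinse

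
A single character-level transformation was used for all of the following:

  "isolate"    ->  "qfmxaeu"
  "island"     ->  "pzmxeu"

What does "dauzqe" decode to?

The output letters match the input read backwards, each shifted +12: isolate reversed is etalosi. The word is reversed, then every letter is shifted forward by 12.
Decoding dauzqe: shift back: d−12=r, a−12=o, u−12=i, z−12=n, q−12=e, e−12=s → roines; then reverse → senior.

senior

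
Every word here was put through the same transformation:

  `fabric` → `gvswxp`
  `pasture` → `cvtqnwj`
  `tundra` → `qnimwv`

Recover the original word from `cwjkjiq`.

prevent

f(5)→g(6) and a(0)→v(21) fit y≡23x+21 (mod 26); the inverse of 23 mod 26 is 17. Each letter's alphabet position (a=0..z=25) is mapped through 23·x+21 mod 26 — an affine cipher.
Reversing it on cwjkjiq: c(2)→17·(2−21)≡15=p; w(22)→17·(22−21)≡17=r; j(9)→17·(9−21)≡4=e; k(10)→17·(10−21)≡21=v; j(9)→17·(9−21)≡4=e; i(8)→17·(8−21)≡13=n; q(16)→17·(16−21)≡19=t (all mod 26).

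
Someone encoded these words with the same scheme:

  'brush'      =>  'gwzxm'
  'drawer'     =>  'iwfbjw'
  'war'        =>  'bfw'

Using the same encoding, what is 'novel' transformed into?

Compare letters: b→g is +5, r→w is +5, u→z is +5 — a constant shift. This is a Caesar cipher with shift 5.
Applying it to novel: n+5=s, o+5=t, v+5=a, e+5=j, l+5=q.

stajq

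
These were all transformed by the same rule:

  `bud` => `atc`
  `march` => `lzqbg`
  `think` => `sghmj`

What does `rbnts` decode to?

Compare letters: b→a is +25, u→t is +25, d→c is +25 — a constant shift. Each letter is shifted forward by 25 in the alphabet (a Caesar shift of +25).
Undoing it on rbnts: r−25=s, b−25=c, n−25=o, t−25=u, s−25=t.

scout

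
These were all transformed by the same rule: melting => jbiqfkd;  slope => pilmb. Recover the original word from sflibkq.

Each letter is shifted forward by 23 in the alphabet (a Caesar shift of +23).
Decoding sflibkq: s−23=v, f−23=i, l−23=o, i−23=l, b−23=e, k−23=n, q−23=t.

violent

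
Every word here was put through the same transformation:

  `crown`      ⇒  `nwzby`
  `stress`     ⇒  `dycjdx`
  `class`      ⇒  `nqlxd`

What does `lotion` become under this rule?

wtenzs

A repeating key of period 2 is used — shifts +11, +5 over and over.
On lotion: l+11=w, o+5=t, t+11=e, i+5=n, o+11=z, n+5=s.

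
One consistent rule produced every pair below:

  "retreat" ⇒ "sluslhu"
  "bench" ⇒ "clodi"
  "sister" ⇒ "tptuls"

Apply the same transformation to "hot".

The rule splits by letter class: vowels +7, consonants +1.
For hot: h(cons)+1=i, o(vowel)+7=v, t(cons)+1=u.

ivu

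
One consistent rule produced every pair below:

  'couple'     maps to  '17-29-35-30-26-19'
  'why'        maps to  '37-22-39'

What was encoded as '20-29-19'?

c is letter #3 and maps to 17: an offset of 14. Each letter is replaced by its alphabet position (a=1..z=26) + 14.
Decoding 20-29-19: 20→(20−14)÷1=6=f, 29→(29−14)÷1=15=o, 19→(19−14)÷1=5=e.

foe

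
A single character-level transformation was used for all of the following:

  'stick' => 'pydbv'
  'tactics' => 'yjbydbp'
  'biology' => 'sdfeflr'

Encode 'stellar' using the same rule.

pyteejg

s(18)→p(15) and t(19)→y(24) fit y≡9x+9 (mod 26); the inverse of 9 mod 26 is 3. Treating letters as 0–25, the rule is x ↦ 9x + 9 (mod 26).
For stellar: s(18)→9·18+9≡15=p; t(19)→9·19+9≡24=y; e(4)→9·4+9≡19=t; l(11)→9·11+9≡4=e; l(11)→9·11+9≡4=e; a(0)→9·0+9≡9=j; r(17)→9·17+9≡6=g (all mod 26).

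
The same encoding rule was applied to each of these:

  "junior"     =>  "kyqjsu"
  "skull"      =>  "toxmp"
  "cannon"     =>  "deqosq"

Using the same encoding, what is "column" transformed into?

Shifts by position in junior: pos 0: j→k (+1), pos 1: u→y (+4), pos 2: n→q (+3), pos 3: i→j (+1), pos 4: o→s (+4), pos 5: r→u (+3) — repeating every 3. It's a Vigenère-style cipher with numeric key [1,4,3]: position i shifts by key[i mod 3].
For column: c+1=d, o+4=s, l+3=o, u+1=v, m+4=q, n+3=q.

dsovqq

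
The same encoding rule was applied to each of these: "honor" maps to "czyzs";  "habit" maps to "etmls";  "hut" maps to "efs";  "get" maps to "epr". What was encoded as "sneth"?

witch

The output letters match the input read backwards, each shifted +11: honor reversed is ronoh. The word is reversed, then every letter is shifted forward by 11.
Undoing it on sneth: shift back: s−11=h, n−11=c, e−11=t, t−11=i, h−11=w → hctiw; then reverse → witch.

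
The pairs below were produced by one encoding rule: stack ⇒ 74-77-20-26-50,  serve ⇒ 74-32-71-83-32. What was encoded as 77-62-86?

tow

s(#19)→74 and t(#20)→77: differences scale by 3, so n = 3·pos + 17. The formula is n = 3×(alphabet index, a=1) + 17.
Decoding 77-62-86: 77→(77−17)÷3=20=t, 62→(62−17)÷3=15=o, 86→(86−17)÷3=23=w.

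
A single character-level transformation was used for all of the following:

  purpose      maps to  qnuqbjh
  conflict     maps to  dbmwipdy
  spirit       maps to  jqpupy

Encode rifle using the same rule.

p(15)→q(16) and u(20)→n(13) fit y≡15x+25 (mod 26); the inverse of 15 mod 26 is 7. Treating letters as 0–25, the rule is x ↦ 15x + 25 (mod 26).
Applying it to rifle: r(17)→15·17+25≡20=u; i(8)→15·8+25≡15=p; f(5)→15·5+25≡22=w; l(11)→15·11+25≡8=i; e(4)→15·4+25≡7=h (all mod 26).

upwih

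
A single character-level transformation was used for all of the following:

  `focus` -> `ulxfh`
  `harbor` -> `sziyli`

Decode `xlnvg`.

Each pair mirrors across the alphabet (f↔u, o↔l, c↔x): positions sum to 25. This is the alphabet-reversal cipher (Atbash): a becomes z, b becomes y, etc.
Reversing it on xlnvg: x↔c, l↔o, n↔m, v↔e, g↔t.

comet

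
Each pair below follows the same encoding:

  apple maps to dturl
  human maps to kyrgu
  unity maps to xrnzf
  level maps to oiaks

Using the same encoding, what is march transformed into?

pewio

In apple: a→d is +3, p→t is +4, p→u is +5, l→r is +6 — the shift increases by 1 each position. The shift increases by 1 at each position, starting from +3: 3, 4, 5, ….
Applying it to march: m+3=p, a+4=e, r+5=w, c+6=i, h+7=o.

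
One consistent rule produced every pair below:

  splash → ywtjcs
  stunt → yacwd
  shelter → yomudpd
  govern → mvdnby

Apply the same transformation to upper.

Each letter shifts forward by (position + 6), i.e. 6, 7, 8, … — the shift grows by one for each successive letter.
On upper: u+6=a, p+7=w, p+8=x, e+9=n, r+10=b.

awxnb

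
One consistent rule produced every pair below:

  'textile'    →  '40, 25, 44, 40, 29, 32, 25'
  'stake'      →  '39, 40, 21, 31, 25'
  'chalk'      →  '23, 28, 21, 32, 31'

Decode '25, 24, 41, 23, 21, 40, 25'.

educate

The number is (letter's place in the alphabet, a=1) + 20.
Reversing it on 25, 24, 41, 23, 21, 40, 25: 25→(25−20)÷1=5=e, 24→(24−20)÷1=4=d, 41→(41−20)÷1=21=u, 23→(23−20)÷1=3=c, 21→(21−20)÷1=1=a, 40→(40−20)÷1=20=t, 25→(25−20)÷1=5=e.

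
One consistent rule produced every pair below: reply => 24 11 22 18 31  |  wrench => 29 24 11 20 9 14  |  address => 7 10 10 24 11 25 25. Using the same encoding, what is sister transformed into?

Letters become their 1-based position plus 6 (so a→7, b→8, …).
Applying it to sister: s=19→25, i=9→15, s=19→25, t=20→26, e=5→11, r=18→24.

25 15 25 26 11 24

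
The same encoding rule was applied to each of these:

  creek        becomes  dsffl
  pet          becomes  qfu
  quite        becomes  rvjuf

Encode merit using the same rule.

nfsju

It's a constant shift of +1 (ROT1).
Applying it to merit: m+1=n, e+1=f, r+1=s, i+1=j, t+1=u.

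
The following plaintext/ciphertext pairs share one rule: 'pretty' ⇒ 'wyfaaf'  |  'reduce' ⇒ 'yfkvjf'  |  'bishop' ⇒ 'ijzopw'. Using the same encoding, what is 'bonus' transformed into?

The shift depends on letter class: consonant p→w is +7, but vowel e→f is +1. The rule splits by letter class: vowels +1, consonants +7.
Applying it to bonus: b(cons)+7=i, o(vowel)+1=p, n(cons)+7=u, u(vowel)+1=v, s(cons)+7=z.

ipuvz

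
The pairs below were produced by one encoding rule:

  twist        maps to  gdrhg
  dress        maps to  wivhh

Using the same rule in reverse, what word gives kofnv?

Each pair mirrors across the alphabet (t↔g, w↔d, i↔r): positions sum to 25. This is the alphabet-reversal cipher (Atbash): a becomes z, b becomes y, etc.
Reversing it on kofnv: k↔p, o↔l, f↔u, n↔m, v↔e.

plume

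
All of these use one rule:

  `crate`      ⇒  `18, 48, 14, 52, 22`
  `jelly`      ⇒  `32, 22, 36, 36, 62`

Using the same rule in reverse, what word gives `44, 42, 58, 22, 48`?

c(#3)→18 and r(#18)→48: differences scale by 2, so n = 2·pos + 12. Each letter becomes 2×(its alphabet position, a=1..z=26) + 12.
Decoding 44, 42, 58, 22, 48: 44→(44−12)÷2=16=p, 42→(42−12)÷2=15=o, 58→(58−12)÷2=23=w, 22→(22−12)÷2=5=e, 48→(48−12)÷2=18=r.

power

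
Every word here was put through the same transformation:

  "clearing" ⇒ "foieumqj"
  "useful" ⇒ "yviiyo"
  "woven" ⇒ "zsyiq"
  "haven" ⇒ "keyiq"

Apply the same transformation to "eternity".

The shift depends on letter class: consonant c→f is +3, but vowel e→i is +4. The rule splits by letter class: vowels +4, consonants +3.
On eternity: e(vowel)+4=i, t(cons)+3=w, e(vowel)+4=i, r(cons)+3=u, n(cons)+3=q, i(vowel)+4=m, t(cons)+3=w, y(cons)+3=b.

iwiuqmwb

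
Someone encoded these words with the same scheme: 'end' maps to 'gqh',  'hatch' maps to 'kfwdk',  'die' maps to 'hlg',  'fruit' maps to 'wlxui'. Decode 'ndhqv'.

The output letters match the input read backwards, each shifted +3: end reversed is dne. The word is reversed, then every letter is shifted forward by 3.
Decoding ndhqv: shift back: n−3=k, d−3=a, h−3=e, q−3=n, v−3=s → kaens; then reverse → sneak.

sneak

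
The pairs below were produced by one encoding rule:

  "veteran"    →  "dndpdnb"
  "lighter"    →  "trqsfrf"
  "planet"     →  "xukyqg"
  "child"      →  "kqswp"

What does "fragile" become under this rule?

Each letter shifts forward by (position + 8), i.e. 8, 9, 10, … — the shift grows by one for each successive letter.
Applying it to fragile: f+8=n, r+9=a, a+10=k, g+11=r, i+12=u, l+13=y, e+14=s.

nakruys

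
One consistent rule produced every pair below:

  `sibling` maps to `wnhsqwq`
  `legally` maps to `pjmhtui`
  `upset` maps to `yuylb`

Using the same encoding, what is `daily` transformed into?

In sibling: s→w is +4, i→n is +5, b→h is +6, l→s is +7 — the shift increases by 1 each position. The shift increases by 1 at each position, starting from +4: 4, 5, 6, ….
For daily: d+4=h, a+5=f, i+6=o, l+7=s, y+8=g.

hfosg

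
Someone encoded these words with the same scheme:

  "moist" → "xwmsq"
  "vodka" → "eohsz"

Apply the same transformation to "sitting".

The output letters match the input read backwards, each shifted +4: moist reversed is tsiom. Read the word backwards and shift each letter +4.
Applying it to sitting: reverse → gnittis; then shift: g+4=k, n+4=r, i+4=m, t+4=x, t+4=x, i+4=m, s+4=w.

krmxxmw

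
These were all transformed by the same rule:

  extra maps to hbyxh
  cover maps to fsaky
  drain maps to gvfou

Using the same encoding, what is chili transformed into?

The shift increases by 1 at each position, starting from +3: 3, 4, 5, ….
On chili: c+3=f, h+4=l, i+5=n, l+6=r, i+7=p.

flnrp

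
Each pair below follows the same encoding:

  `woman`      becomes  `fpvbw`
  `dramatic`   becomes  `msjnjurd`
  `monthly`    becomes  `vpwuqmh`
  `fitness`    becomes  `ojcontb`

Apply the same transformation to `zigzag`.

ijpajh

Shifts by position in woman: pos 0: w→f (+9), pos 1: o→p (+1), pos 2: m→v (+9), pos 3: a→b (+1) — repeating every 2. A repeating key of period 2 is used — shifts +9, +1 over and over.
Applying it to zigzag: z+9=i, i+1=j, g+9=p, z+1=a, a+9=j, g+1=h.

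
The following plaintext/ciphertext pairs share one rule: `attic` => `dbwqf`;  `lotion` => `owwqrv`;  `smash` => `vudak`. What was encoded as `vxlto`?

Shifts by position in attic: pos 0: a→d (+3), pos 1: t→b (+8), pos 2: t→w (+3), pos 3: i→q (+8) — repeating every 2. The shifts repeat in a cycle of length 2: positions 0,1,… shift by +3, +8, then the pattern repeats.
Reversing it on vxlto: v−3=s, x−8=p, l−3=i, t−8=l, o−3=l.

spill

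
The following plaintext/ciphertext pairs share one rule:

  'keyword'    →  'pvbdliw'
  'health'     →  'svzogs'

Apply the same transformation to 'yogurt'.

This is the alphabet-reversal cipher (Atbash): a becomes z, b becomes y, etc.
For yogurt: y↔b, o↔l, g↔t, u↔f, r↔i, t↔g.

bltfig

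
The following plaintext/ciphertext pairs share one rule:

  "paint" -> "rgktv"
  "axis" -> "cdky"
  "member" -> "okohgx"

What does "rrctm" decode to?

Shifts by position in paint: pos 0: p→r (+2), pos 1: a→g (+6), pos 2: i→k (+2), pos 3: n→t (+6) — repeating every 2. It's a Vigenère-style cipher with numeric key [2,6]: position i shifts by key[i mod 2].
Decoding rrctm: r−2=p, r−6=l, c−2=a, t−6=n, m−2=k.

plank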